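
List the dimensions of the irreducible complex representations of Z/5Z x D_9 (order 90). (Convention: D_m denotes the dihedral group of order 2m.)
Dimensions: 1, 1, 1, 1, 1, 1, 1, 1, 1, 1, 2, 2, 2, 2, 2, 2, 2, 2, 2, 2, 2, 2, 2, 2, 2, 2, 2, 2, 2, 2

Justification: There are 30 irreducibles (= number of conjugacy classes). Their dimensions d_i satisfy sum d_i^2 = |G| = 90: 1 + 1 + 1 + 1 + 1 + 1 + 1 + 1 + 1 + 1 + 4 + 4 + 4 + 4 + 4 + 4 + 4 + 4 + 4 + 4 + 4 + 4 + 4 + 4 + 4 + 4 + 4 + 4 + 4 + 4 = 90. (For the product with Z/5Z: each of the 5 1-dim characters of Z/5Z tensors with each irrep of D_9, giving 5 copies of each D_9-dimension.)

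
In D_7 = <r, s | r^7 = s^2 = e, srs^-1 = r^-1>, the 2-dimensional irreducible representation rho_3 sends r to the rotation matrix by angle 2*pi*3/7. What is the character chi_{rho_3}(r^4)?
chi_{rho_3}(r^4) = 2*cos(2*pi*3*4/7) = -2*cos(3*pi/7)

Details: rho_3(r^4) is rotation by angle 2*pi*3*4/7, whose trace is 2*cos(2*pi*3*4/7) = -2*cos(3*pi/7).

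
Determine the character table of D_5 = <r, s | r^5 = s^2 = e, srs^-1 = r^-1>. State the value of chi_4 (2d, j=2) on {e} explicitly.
Conjugacy classes: {e} of size 1, {r^1, r^4} of size 2, {r^2, r^3} of size 2, {s, sr, ..., sr^4} of size 5.
Character table:
  irrep \ class              {e} (size 1)  {r^1, r^4} (size 2)  {r^2, r^3} (size 2)  {s, sr, ..., sr^4} (size 5)
  chi_1 (triv)               1             1                    1                    1                          
  chi_2 (sign: r->1, s->-1)  1             1                    1                    -1                         
  chi_3 (2d, j=1)            2             -1/2 + sqrt(5)/2     -sqrt(5)/2 - 1/2     0                          
  chi_4 (2d, j=2)            2             -sqrt(5)/2 - 1/2     -1/2 + sqrt(5)/2     0                          

Spot check: chi_4 (2d, j=2) on {e} = 2.

Derivation: D_5 has order 2*5 = 10 with 4 conjugacy classes, hence 4 irreducibles. Sum of squared dims 1 + 1 + 4 + 4 = 10 = |G|. Linear characters come from the abelianisation; the 2-dimensional irreps have character r^k -> 2*cos(2*pi*j*k/5), reflections -> 0.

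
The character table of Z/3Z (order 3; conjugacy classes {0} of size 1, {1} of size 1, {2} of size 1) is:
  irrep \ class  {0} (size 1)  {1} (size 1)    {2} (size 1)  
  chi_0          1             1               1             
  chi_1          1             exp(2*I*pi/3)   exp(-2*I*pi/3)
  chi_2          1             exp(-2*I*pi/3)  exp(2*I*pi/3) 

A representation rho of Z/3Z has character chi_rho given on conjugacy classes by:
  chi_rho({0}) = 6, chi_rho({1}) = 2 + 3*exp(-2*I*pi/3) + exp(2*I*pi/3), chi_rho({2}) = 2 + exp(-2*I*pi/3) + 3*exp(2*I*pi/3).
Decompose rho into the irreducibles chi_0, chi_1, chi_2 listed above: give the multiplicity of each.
Multiplicities: chi_0: 2, chi_1: 1, chi_2: 3.

Working: Use <chi_rho, chi> = (1/|G|) sum_C |C| * chi_rho(C) * conj(chi(C)) with |G| = 3 for each irreducible chi in the table:
  <chi_rho, chi_0> = (1/3)[1*(6)*conj(1) + 1*(2 + 3*exp(-2*I*pi/3) + exp(2*I*pi/3))*conj(1) + 1*(2 + exp(-2*I*pi/3) + 3*exp(2*I*pi/3))*conj(1)]
      = (1/3)[(6) + (2 + 3*exp(-2*I*pi/3) + exp(2*I*pi/3)) + (2 + exp(-2*I*pi/3) + 3*exp(2*I*pi/3))] = 6/3 = 2
  <chi_rho, chi_1> = (1/3)[1*(6)*conj(1) + 1*(2 + 3*exp(-2*I*pi/3) + exp(2*I*pi/3))*conj(exp(2*I*pi/3)) + 1*(2 + exp(-2*I*pi/3) + 3*exp(2*I*pi/3))*conj(exp(-2*I*pi/3))]
      = (1/3)[(6) + (1 + 2*exp(-2*I*pi/3) + 3*exp(2*I*pi/3)) + (1 + 3*exp(-2*I*pi/3) + 2*exp(2*I*pi/3))] = 3/3 = 1
  <chi_rho, chi_2> = (1/3)[1*(6)*conj(1) + 1*(2 + 3*exp(-2*I*pi/3) + exp(2*I*pi/3))*conj(exp(-2*I*pi/3)) + 1*(2 + exp(-2*I*pi/3) + 3*exp(2*I*pi/3))*conj(exp(2*I*pi/3))]
      = (1/3)[(6) + (3 + exp(-2*I*pi/3) + 2*exp(2*I*pi/3)) + (3 + 2*exp(-2*I*pi/3) + exp(2*I*pi/3))] = 9/3 = 3
(Exp terms are combined using exp(i*s)*conj(exp(i*t)) = exp(i*(s-t)), and sums of them are collapsed using the identity that for every m > 1 the m distinct m-th roots of unity sum to 0, e.g. 1 + exp(2*I*pi/3) + exp(-2*I*pi/3) = 0.)
Dimension check: dim(rho) = sum (mult * dim) = 2*1 + 1*1 + 3*1 = 6 = chi_rho(e) = 6.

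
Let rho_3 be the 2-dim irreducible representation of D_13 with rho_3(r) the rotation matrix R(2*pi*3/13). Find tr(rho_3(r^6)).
chi_{rho_3}(r^6) = 2*cos(2*pi*3*6/13) = -2*cos(3*pi/13)

Solution. rho_3(r^6) is rotation by angle 2*pi*3*6/13, whose trace is 2*cos(2*pi*3*6/13) = -2*cos(3*pi/13).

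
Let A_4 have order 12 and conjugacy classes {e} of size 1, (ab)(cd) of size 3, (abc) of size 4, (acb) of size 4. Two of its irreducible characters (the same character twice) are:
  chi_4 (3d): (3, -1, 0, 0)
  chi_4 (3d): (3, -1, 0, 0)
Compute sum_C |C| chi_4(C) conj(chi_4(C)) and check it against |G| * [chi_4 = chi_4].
Sum = 12 = |G| = 12; so <chi_4, chi_4> = 1 (norm-1 confirms irreducibility).

Derivation: Compute term by term over conjugacy classes (|C| * chi_4(C) * conj(chi_4(C))):
  1*(3)*conj(3) + 3*(-1)*conj(-1) + 4*(0)*conj(0) + 4*(0)*conj(0)
  = (9) + (3) + (0) + (0)
  = 12.
(Exp terms are combined using exp(i*s)*conj(exp(i*t)) = exp(i*(s-t)), and sums of them are collapsed using the identity that for every m > 1 the m distinct m-th roots of unity sum to 0, e.g. 1 + exp(2*I*pi/3) + exp(-2*I*pi/3) = 0.)
Dividing by |G| = 12 gives 12/12 = 1, matching the row-orthogonality relation <chi_4, chi_4> = [chi_4 = chi_4].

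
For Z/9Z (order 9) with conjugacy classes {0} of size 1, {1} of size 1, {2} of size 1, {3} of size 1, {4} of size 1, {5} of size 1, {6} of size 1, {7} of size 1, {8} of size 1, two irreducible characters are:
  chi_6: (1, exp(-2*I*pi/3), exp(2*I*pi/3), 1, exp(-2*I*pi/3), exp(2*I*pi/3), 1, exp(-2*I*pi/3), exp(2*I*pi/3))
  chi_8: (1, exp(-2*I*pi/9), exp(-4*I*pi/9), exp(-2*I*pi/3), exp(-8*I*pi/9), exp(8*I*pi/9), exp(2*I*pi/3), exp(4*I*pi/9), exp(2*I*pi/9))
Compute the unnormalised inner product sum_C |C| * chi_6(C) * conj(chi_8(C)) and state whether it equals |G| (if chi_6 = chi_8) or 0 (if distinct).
Sum = 0; so <chi_6, chi_8> = 0 (distinct irreducibles are orthogonal).

Compute term by term over conjugacy classes (|C| * chi_6(C) * conj(chi_8(C))):
  1*(1)*conj(1) + 1*(exp(-2*I*pi/3))*conj(exp(-2*I*pi/9)) + 1*(exp(2*I*pi/3))*conj(exp(-4*I*pi/9)) + 1*(1)*conj(exp(-2*I*pi/3)) + 1*(exp(-2*I*pi/3))*conj(exp(-8*I*pi/9)) + 1*(exp(2*I*pi/3))*conj(exp(8*I*pi/9)) + 1*(1)*conj(exp(2*I*pi/3)) + 1*(exp(-2*I*pi/3))*conj(exp(4*I*pi/9)) + 1*(exp(2*I*pi/3))*conj(exp(2*I*pi/9))
  = (1) + (exp(-4*I*pi/9)) + (exp(-8*I*pi/9)) + (exp(2*I*pi/3)) + (exp(2*I*pi/9)) + (exp(-2*I*pi/9)) + (exp(-2*I*pi/3)) + (exp(8*I*pi/9)) + (exp(4*I*pi/9))
  = 0.
(Exp terms are combined using exp(i*s)*conj(exp(i*t)) = exp(i*(s-t)), and sums of them are collapsed using the identity that for every m > 1 the m distinct m-th roots of unity sum to 0, e.g. 1 + exp(2*I*pi/3) + exp(-2*I*pi/3) = 0.)
Dividing by |G| = 9 gives 0/9 = 0, matching the row-orthogonality relation <chi_6, chi_8> = [chi_6 = chi_8].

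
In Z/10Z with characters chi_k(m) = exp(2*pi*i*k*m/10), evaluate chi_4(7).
chi_4(7) = zeta_10^28 = exp(-2*I*pi/5)

chi_4(7) = zeta_10^(4*7) = zeta_10^28. Since zeta_10^10 = 1, this equals zeta_10^8 = exp(2*pi*i*8/10) = exp(-2*I*pi/5).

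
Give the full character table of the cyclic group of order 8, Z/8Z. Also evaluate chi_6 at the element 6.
Character table of Z/8Z (irreps indexed chi_0,...,chi_7 with chi_k(m) = zeta_8^(k*m), zeta_8 = exp(2*pi*i/8)):
  irrep \ class  {0} (size 1)  {1} (size 1)    {2} (size 1)  {3} (size 1)    {4} (size 1)  {5} (size 1)    {6} (size 1)  {7} (size 1)  
  chi_0          1             1               1             1               1             1               1             1             
  chi_1          1             exp(I*pi/4)     I             exp(3*I*pi/4)   -1            exp(-3*I*pi/4)  -I            exp(-I*pi/4)  
  chi_2          1             I               -1            -I              1             I               -1            -I            
  chi_3          1             exp(3*I*pi/4)   -I            exp(I*pi/4)     -1            exp(-I*pi/4)    I             exp(-3*I*pi/4)
  chi_4          1             -1              1             -1              1             -1              1             -1            
  chi_5          1             exp(-3*I*pi/4)  I             exp(-I*pi/4)    -1            exp(I*pi/4)     -I            exp(3*I*pi/4) 
  chi_6          1             -I              -1            I               1             -I              -1            I             
  chi_7          1             exp(-I*pi/4)    -I            exp(-3*I*pi/4)  -1            exp(3*I*pi/4)   I             exp(I*pi/4)   

Spot check: chi_6(6) = zeta_8^(6*6) = zeta_8^36 = -1.

Explanation: Z/8Z is abelian, so all 8 irreducible complex representations are 1-dimensional. They are given by chi_k(m) = zeta_8^(k*m) for k = 0,...,7. Row orthogonality: sum_m chi_k(m) conj(chi_l(m)) = 8 * [k = l].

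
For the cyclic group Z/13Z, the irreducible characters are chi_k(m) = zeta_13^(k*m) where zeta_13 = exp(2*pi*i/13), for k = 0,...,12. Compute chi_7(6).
chi_7(6) = zeta_13^42 = exp(6*I*pi/13)

Details: chi_7(6) = zeta_13^(7*6) = zeta_13^42. Since zeta_13^13 = 1, this equals zeta_13^3 = exp(2*pi*i*3/13) = exp(6*I*pi/13).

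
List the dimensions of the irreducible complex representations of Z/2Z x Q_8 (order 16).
Dimensions: 1, 1, 1, 1, 1, 1, 1, 1, 2, 2

Solution. There are 10 irreducibles (= number of conjugacy classes). Their dimensions d_i satisfy sum d_i^2 = |G| = 16: 1 + 1 + 1 + 1 + 1 + 1 + 1 + 1 + 4 + 4 = 16. (For the product with Z/2Z: each of the 2 1-dim characters of Z/2Z tensors with each irrep of Q_8, giving 2 copies of each Q_8-dimension.)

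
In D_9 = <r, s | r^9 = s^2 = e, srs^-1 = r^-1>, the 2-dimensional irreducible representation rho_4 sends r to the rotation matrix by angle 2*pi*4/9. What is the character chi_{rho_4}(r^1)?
chi_{rho_4}(r^1) = 2*cos(2*pi*4*1/9) = -2*cos(pi/9)

Working: rho_4(r^1) is rotation by angle 2*pi*4*1/9, whose trace is 2*cos(2*pi*4*1/9) = -2*cos(pi/9).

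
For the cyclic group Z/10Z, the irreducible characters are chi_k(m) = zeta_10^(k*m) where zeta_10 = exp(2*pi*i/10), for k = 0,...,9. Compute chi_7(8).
chi_7(8) = zeta_10^56 = exp(-4*I*pi/5)

Explanation: chi_7(8) = zeta_10^(7*8) = zeta_10^56. Since zeta_10^10 = 1, this equals zeta_10^6 = exp(2*pi*i*6/10) = exp(-4*I*pi/5).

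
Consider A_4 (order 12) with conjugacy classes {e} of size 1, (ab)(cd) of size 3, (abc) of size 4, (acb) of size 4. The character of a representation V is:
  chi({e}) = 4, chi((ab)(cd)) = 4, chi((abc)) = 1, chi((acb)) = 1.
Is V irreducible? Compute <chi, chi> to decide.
Not irreducible (reducible): <chi, chi> = 6 > 1.

Argument: <chi, chi> = (1/|G|) sum_C |C| * |chi(C)|^2 = (1/12)[1*|4|^2 + 3*|4|^2 + 4*|1|^2 + 4*|1|^2]
  = (1/12)[(16) + (48) + (4) + (4)] = 72/12 = 6.
(Exp terms are combined using exp(i*s)*conj(exp(i*t)) = exp(i*(s-t)), and sums of them are collapsed using the identity that for every m > 1 the m distinct m-th roots of unity sum to 0, e.g. 1 + exp(2*I*pi/3) + exp(-2*I*pi/3) = 0.)
A character is irreducible iff <chi, chi> = 1, so this representation is reducible.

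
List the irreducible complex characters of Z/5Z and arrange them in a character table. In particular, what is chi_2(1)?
Character table of Z/5Z (irreps indexed chi_0,...,chi_4 with chi_k(m) = zeta_5^(k*m), zeta_5 = exp(2*pi*i/5)):
  irrep \ class  {0} (size 1)  {1} (size 1)    {2} (size 1)    {3} (size 1)    {4} (size 1)  
  chi_0          1             1               1               1               1             
  chi_1          1             exp(2*I*pi/5)   exp(4*I*pi/5)   exp(-4*I*pi/5)  exp(-2*I*pi/5)
  chi_2          1             exp(4*I*pi/5)   exp(-2*I*pi/5)  exp(2*I*pi/5)   exp(-4*I*pi/5)
  chi_3          1             exp(-4*I*pi/5)  exp(2*I*pi/5)   exp(-2*I*pi/5)  exp(4*I*pi/5) 
  chi_4          1             exp(-2*I*pi/5)  exp(-4*I*pi/5)  exp(4*I*pi/5)   exp(2*I*pi/5) 

Spot check: chi_2(1) = zeta_5^(2*1) = zeta_5^2 = exp(4*I*pi/5).

Argument: Z/5Z is abelian, so all 5 irreducible complex representations are 1-dimensional. They are given by chi_k(m) = zeta_5^(k*m) for k = 0,...,4. Row orthogonality: sum_m chi_k(m) conj(chi_l(m)) = 5 * [k = l].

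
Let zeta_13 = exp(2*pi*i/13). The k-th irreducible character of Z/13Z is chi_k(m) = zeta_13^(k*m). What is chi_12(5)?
chi_12(5) = zeta_13^60 = exp(-10*I*pi/13)

chi_12(5) = zeta_13^(12*5) = zeta_13^60. Since zeta_13^13 = 1, this equals zeta_13^8 = exp(2*pi*i*8/13) = exp(-10*I*pi/13).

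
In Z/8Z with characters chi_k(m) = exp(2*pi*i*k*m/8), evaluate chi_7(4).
chi_7(4) = zeta_8^28 = -1

chi_7(4) = zeta_8^(7*4) = zeta_8^28. Since zeta_8^8 = 1, this equals zeta_8^4 = exp(2*pi*i*4/8) = -1.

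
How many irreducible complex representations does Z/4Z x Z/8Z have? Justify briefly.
32

The number of irreducible complex representations of a finite group equals its number of conjugacy classes. Z/4Z x Z/8Z is abelian of order 32, so every element is its own conjugacy class: 32 classes, so Z/4Z x Z/8Z (order 32) has exactly 32 irreducible complex representations.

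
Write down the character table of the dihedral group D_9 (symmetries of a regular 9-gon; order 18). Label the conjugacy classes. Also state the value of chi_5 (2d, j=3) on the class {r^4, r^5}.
Conjugacy classes: {e} of size 1, {r^1, r^8} of size 2, {r^2, r^7} of size 2, {r^3, r^6} of size 2, {r^4, r^5} of size 2, {s, sr, ..., sr^8} of size 9.
Character table:
  irrep \ class              {e} (size 1)  {r^1, r^8} (size 2)  {r^2, r^7} (size 2)  {r^3, r^6} (size 2)  {r^4, r^5} (size 2)  {s, sr, ..., sr^8} (size 9)
  chi_1 (triv)               1             1                    1                    1                    1                    1                          
  chi_2 (sign: r->1, s->-1)  1             1                    1                    1                    1                    -1                         
  chi_3 (2d, j=1)            2             2*cos(2*pi/9)        2*cos(4*pi/9)        -1                   -2*cos(pi/9)         0                          
  chi_4 (2d, j=2)            2             2*cos(4*pi/9)        -2*cos(pi/9)         -1                   2*cos(2*pi/9)        0                          
  chi_5 (2d, j=3)            2             -1                   -1                   2                    -1                   0                          
  chi_6 (2d, j=4)            2             -2*cos(pi/9)         2*cos(2*pi/9)        -1                   2*cos(4*pi/9)        0                          

Spot check: chi_5 (2d, j=3) on {r^4, r^5} = -1.

Derivation: D_9 has order 2*9 = 18 with 6 conjugacy classes, hence 6 irreducibles. Sum of squared dims 1 + 1 + 4 + 4 + 4 + 4 = 18 = |G|. Linear characters come from the abelianisation; the 2-dimensional irreps have character r^k -> 2*cos(2*pi*j*k/9), reflections -> 0.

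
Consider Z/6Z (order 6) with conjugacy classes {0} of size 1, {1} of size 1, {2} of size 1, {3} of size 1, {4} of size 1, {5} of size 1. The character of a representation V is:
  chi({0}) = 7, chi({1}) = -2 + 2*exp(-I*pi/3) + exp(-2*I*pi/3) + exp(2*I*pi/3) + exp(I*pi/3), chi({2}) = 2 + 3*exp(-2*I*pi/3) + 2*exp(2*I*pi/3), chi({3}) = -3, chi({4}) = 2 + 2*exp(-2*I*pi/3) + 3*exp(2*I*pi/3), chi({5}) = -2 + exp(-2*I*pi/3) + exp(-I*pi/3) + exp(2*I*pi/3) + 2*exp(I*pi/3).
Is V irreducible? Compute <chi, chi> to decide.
Not irreducible (reducible): <chi, chi> = 11 > 1.

Working: <chi, chi> = (1/|G|) sum_C |C| * |chi(C)|^2 = (1/6)[1*|7|^2 + 1*|-2 + 2*exp(-I*pi/3) + exp(-2*I*pi/3) + exp(2*I*pi/3) + exp(I*pi/3)|^2 + 1*|2 + 3*exp(-2*I*pi/3) + 2*exp(2*I*pi/3)|^2 + 1*|-3|^2 + 1*|2 + 2*exp(-2*I*pi/3) + 3*exp(2*I*pi/3)|^2 + 1*|-2 + exp(-2*I*pi/3) + exp(-I*pi/3) + exp(2*I*pi/3) + 2*exp(I*pi/3)|^2]
  = (1/6)[(49) + (3) + (1) + (9) + (1) + (3)] = 66/6 = 11.
(Exp terms are combined using exp(i*s)*conj(exp(i*t)) = exp(i*(s-t)), and sums of them are collapsed using the identity that for every m > 1 the m distinct m-th roots of unity sum to 0, e.g. 1 + exp(2*I*pi/3) + exp(-2*I*pi/3) = 0.)
A character is irreducible iff <chi, chi> = 1, so this representation is reducible.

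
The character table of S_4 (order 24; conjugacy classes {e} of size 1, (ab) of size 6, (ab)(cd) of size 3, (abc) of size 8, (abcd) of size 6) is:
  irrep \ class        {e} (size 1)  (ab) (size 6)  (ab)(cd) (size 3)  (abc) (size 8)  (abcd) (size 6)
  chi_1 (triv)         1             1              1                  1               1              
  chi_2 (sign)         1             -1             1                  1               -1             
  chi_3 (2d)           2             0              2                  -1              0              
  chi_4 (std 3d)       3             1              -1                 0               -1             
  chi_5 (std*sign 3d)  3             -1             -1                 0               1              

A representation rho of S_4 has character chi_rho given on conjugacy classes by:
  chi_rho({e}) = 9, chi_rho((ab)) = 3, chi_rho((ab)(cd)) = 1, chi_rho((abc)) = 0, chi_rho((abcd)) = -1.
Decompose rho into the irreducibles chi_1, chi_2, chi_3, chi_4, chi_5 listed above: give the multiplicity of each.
Multiplicities: chi_1: 1, chi_2: 0, chi_3: 1, chi_4: 2, chi_5: 0.

Working: Use <chi_rho, chi> = (1/|G|) sum_C |C| * chi_rho(C) * conj(chi(C)) with |G| = 24 for each irreducible chi in the table:
  <chi_rho, chi_1> = (1/24)[1*(9)*conj(1) + 6*(3)*conj(1) + 3*(1)*conj(1) + 8*(0)*conj(1) + 6*(-1)*conj(1)]
      = (1/24)[(9) + (18) + (3) + (0) + (-6)] = 24/24 = 1
  <chi_rho, chi_2> = (1/24)[1*(9)*conj(1) + 6*(3)*conj(-1) + 3*(1)*conj(1) + 8*(0)*conj(1) + 6*(-1)*conj(-1)]
      = (1/24)[(9) + (-18) + (3) + (0) + (6)] = 0/24 = 0
  <chi_rho, chi_3> = (1/24)[1*(9)*conj(2) + 6*(3)*conj(0) + 3*(1)*conj(2) + 8*(0)*conj(-1) + 6*(-1)*conj(0)]
      = (1/24)[(18) + (0) + (6) + (0) + (0)] = 24/24 = 1
  <chi_rho, chi_4> = (1/24)[1*(9)*conj(3) + 6*(3)*conj(1) + 3*(1)*conj(-1) + 8*(0)*conj(0) + 6*(-1)*conj(-1)]
      = (1/24)[(27) + (18) + (-3) + (0) + (6)] = 48/24 = 2
  <chi_rho, chi_5> = (1/24)[1*(9)*conj(3) + 6*(3)*conj(-1) + 3*(1)*conj(-1) + 8*(0)*conj(0) + 6*(-1)*conj(1)]
      = (1/24)[(27) + (-18) + (-3) + (0) + (-6)] = 0/24 = 0
Dimension check: dim(rho) = sum (mult * dim) = 1*1 + 0*1 + 1*2 + 2*3 + 0*3 = 9 = chi_rho(e) = 9.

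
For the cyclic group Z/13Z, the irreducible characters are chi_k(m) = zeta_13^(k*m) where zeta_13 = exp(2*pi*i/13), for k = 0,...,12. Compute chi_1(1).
chi_1(1) = zeta_13^1 = exp(2*I*pi/13)

Argument: chi_1(1) = zeta_13^(1*1) = zeta_13^1. Since zeta_13^13 = 1, this equals zeta_13^1 = exp(2*pi*i*1/13) = exp(2*I*pi/13).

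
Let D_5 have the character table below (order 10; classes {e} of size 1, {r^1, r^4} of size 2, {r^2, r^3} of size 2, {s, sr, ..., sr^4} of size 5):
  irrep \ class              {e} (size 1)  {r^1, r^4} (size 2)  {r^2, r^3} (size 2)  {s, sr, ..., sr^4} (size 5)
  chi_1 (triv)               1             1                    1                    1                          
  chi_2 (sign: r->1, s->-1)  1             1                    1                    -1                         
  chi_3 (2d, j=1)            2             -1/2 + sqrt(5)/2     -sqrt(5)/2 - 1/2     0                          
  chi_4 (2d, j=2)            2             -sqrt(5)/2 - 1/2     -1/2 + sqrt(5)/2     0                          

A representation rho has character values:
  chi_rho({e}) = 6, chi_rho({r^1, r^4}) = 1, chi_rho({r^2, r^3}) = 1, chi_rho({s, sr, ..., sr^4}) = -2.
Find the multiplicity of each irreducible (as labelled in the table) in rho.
Multiplicities: chi_1: 0, chi_2: 2, chi_3: 1, chi_4: 1.

Why: Use <chi_rho, chi> = (1/|G|) sum_C |C| * chi_rho(C) * conj(chi(C)) with |G| = 10 for each irreducible chi in the table:
  <chi_rho, chi_1> = (1/10)[1*(6)*conj(1) + 2*(1)*conj(1) + 2*(1)*conj(1) + 5*(-2)*conj(1)]
      = (1/10)[(6) + (2) + (2) + (-10)] = 0/10 = 0
  <chi_rho, chi_2> = (1/10)[1*(6)*conj(1) + 2*(1)*conj(1) + 2*(1)*conj(1) + 5*(-2)*conj(-1)]
      = (1/10)[(6) + (2) + (2) + (10)] = 20/10 = 2
  <chi_rho, chi_3> = (1/10)[1*(6)*conj(2) + 2*(1)*conj(-1/2 + sqrt(5)/2) + 2*(1)*conj(-sqrt(5)/2 - 1/2) + 5*(-2)*conj(0)]
      = (1/10)[(12) + (-1 + sqrt(5)) + (-sqrt(5) - 1) + (0)] = 10/10 = 1
  <chi_rho, chi_4> = (1/10)[1*(6)*conj(2) + 2*(1)*conj(-sqrt(5)/2 - 1/2) + 2*(1)*conj(-1/2 + sqrt(5)/2) + 5*(-2)*conj(0)]
      = (1/10)[(12) + (-sqrt(5) - 1) + (-1 + sqrt(5)) + (0)] = 10/10 = 1
Dimension check: dim(rho) = sum (mult * dim) = 0*1 + 2*1 + 1*2 + 1*2 = 6 = chi_rho(e) = 6.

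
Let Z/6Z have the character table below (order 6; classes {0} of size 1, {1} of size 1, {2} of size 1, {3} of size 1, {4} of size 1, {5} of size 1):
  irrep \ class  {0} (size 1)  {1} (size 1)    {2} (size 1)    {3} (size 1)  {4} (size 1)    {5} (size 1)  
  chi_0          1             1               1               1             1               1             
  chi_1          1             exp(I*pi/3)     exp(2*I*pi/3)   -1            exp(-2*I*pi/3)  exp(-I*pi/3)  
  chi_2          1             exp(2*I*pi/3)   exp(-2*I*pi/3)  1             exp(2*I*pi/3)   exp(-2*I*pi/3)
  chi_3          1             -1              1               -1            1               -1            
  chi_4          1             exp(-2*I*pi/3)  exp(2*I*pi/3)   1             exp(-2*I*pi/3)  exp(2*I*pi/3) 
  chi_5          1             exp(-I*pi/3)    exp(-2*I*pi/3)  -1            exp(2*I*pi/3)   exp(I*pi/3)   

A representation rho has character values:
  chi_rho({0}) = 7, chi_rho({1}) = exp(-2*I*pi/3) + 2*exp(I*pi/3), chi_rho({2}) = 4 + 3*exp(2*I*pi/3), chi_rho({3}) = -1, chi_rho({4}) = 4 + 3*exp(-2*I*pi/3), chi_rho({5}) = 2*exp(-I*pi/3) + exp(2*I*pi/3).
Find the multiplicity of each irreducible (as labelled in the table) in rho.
Multiplicities: chi_0: 2, chi_1: 2, chi_2: 0, chi_3: 2, chi_4: 1, chi_5: 0.

Working: Use <chi_rho, chi> = (1/|G|) sum_C |C| * chi_rho(C) * conj(chi(C)) with |G| = 6 for each irreducible chi in the table:
  <chi_rho, chi_0> = (1/6)[1*(7)*conj(1) + 1*(exp(-2*I*pi/3) + 2*exp(I*pi/3))*conj(1) + 1*(4 + 3*exp(2*I*pi/3))*conj(1) + 1*(-1)*conj(1) + 1*(4 + 3*exp(-2*I*pi/3))*conj(1) + 1*(2*exp(-I*pi/3) + exp(2*I*pi/3))*conj(1)]
      = (1/6)[(7) + (exp(-2*I*pi/3) + 2*exp(I*pi/3)) + (4 + 3*exp(2*I*pi/3)) + (-1) + (4 + 3*exp(-2*I*pi/3)) + (2*exp(-I*pi/3) + exp(2*I*pi/3))] = 12/6 = 2
  <chi_rho, chi_1> = (1/6)[1*(7)*conj(1) + 1*(exp(-2*I*pi/3) + 2*exp(I*pi/3))*conj(exp(I*pi/3)) + 1*(4 + 3*exp(2*I*pi/3))*conj(exp(2*I*pi/3)) + 1*(-1)*conj(-1) + 1*(4 + 3*exp(-2*I*pi/3))*conj(exp(-2*I*pi/3)) + 1*(2*exp(-I*pi/3) + exp(2*I*pi/3))*conj(exp(-I*pi/3))]
      = (1/6)[(7) + (1) + (3 + 4*exp(-2*I*pi/3)) + (1) + (3 + 4*exp(2*I*pi/3)) + (1)] = 12/6 = 2
  <chi_rho, chi_2> = (1/6)[1*(7)*conj(1) + 1*(exp(-2*I*pi/3) + 2*exp(I*pi/3))*conj(exp(2*I*pi/3)) + 1*(4 + 3*exp(2*I*pi/3))*conj(exp(-2*I*pi/3)) + 1*(-1)*conj(1) + 1*(4 + 3*exp(-2*I*pi/3))*conj(exp(2*I*pi/3)) + 1*(2*exp(-I*pi/3) + exp(2*I*pi/3))*conj(exp(-2*I*pi/3))]
      = (1/6)[(7) + (2*exp(-I*pi/3) + exp(2*I*pi/3)) + (3*exp(-2*I*pi/3) + 4*exp(2*I*pi/3)) + (-1) + (4*exp(-2*I*pi/3) + 3*exp(2*I*pi/3)) + (exp(-2*I*pi/3) + 2*exp(I*pi/3))] = 0/6 = 0
  <chi_rho, chi_3> = (1/6)[1*(7)*conj(1) + 1*(exp(-2*I*pi/3) + 2*exp(I*pi/3))*conj(-1) + 1*(4 + 3*exp(2*I*pi/3))*conj(1) + 1*(-1)*conj(-1) + 1*(4 + 3*exp(-2*I*pi/3))*conj(1) + 1*(2*exp(-I*pi/3) + exp(2*I*pi/3))*conj(-1)]
      = (1/6)[(7) + (-2*exp(I*pi/3) - exp(-2*I*pi/3)) + (4 + 3*exp(2*I*pi/3)) + (1) + (4 + 3*exp(-2*I*pi/3)) + (-exp(2*I*pi/3) - 2*exp(-I*pi/3))] = 12/6 = 2
  <chi_rho, chi_4> = (1/6)[1*(7)*conj(1) + 1*(exp(-2*I*pi/3) + 2*exp(I*pi/3))*conj(exp(-2*I*pi/3)) + 1*(4 + 3*exp(2*I*pi/3))*conj(exp(2*I*pi/3)) + 1*(-1)*conj(1) + 1*(4 + 3*exp(-2*I*pi/3))*conj(exp(-2*I*pi/3)) + 1*(2*exp(-I*pi/3) + exp(2*I*pi/3))*conj(exp(2*I*pi/3))]
      = (1/6)[(7) + (-1) + (3 + 4*exp(-2*I*pi/3)) + (-1) + (3 + 4*exp(2*I*pi/3)) + (-1)] = 6/6 = 1
  <chi_rho, chi_5> = (1/6)[1*(7)*conj(1) + 1*(exp(-2*I*pi/3) + 2*exp(I*pi/3))*conj(exp(-I*pi/3)) + 1*(4 + 3*exp(2*I*pi/3))*conj(exp(-2*I*pi/3)) + 1*(-1)*conj(-1) + 1*(4 + 3*exp(-2*I*pi/3))*conj(exp(2*I*pi/3)) + 1*(2*exp(-I*pi/3) + exp(2*I*pi/3))*conj(exp(I*pi/3))]
      = (1/6)[(7) + (exp(-I*pi/3) + 2*exp(2*I*pi/3)) + (3*exp(-2*I*pi/3) + 4*exp(2*I*pi/3)) + (1) + (4*exp(-2*I*pi/3) + 3*exp(2*I*pi/3)) + (2*exp(-2*I*pi/3) + exp(I*pi/3))] = 0/6 = 0
(Exp terms are combined using exp(i*s)*conj(exp(i*t)) = exp(i*(s-t)), and sums of them are collapsed using the identity that for every m > 1 the m distinct m-th roots of unity sum to 0, e.g. 1 + exp(2*I*pi/3) + exp(-2*I*pi/3) = 0.)
Dimension check: dim(rho) = sum (mult * dim) = 2*1 + 2*1 + 0*1 + 2*1 + 1*1 + 0*1 = 7 = chi_rho(e) = 7.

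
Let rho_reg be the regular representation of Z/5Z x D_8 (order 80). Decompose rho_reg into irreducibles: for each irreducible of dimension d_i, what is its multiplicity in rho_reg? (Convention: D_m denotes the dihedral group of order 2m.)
Each irreducible V_i of dimension d_i appears with multiplicity d_i, i.e. rho_reg = (direct sum over all irreducibles V_i) d_i V_i. The irreducible dimensions for Z/5Z x D_8 are 1, 1, 1, 1, 1, 1, 1, 1, 1, 1, 1, 1, 1, 1, 1, 1, 1, 1, 1, 1, 2, 2, 2, 2, 2, 2, 2, 2, 2, 2, 2, 2, 2, 2, 2: 20 irreducibles of dimension 1, each with multiplicity 1; 15 irreducibles of dimension 2, each with multiplicity 2. Total dimension 20*1*1 + 15*2*2 = 80 = |G|.

General theorem: in the regular representation of a finite group G, each irreducible appears with multiplicity equal to its dimension. Check: dim(rho_reg) = sum d_i^2 = 1 + 1 + 1 + 1 + 1 + 1 + 1 + 1 + 1 + 1 + 1 + 1 + 1 + 1 + 1 + 1 + 1 + 1 + 1 + 1 + 4 + 4 + 4 + 4 + 4 + 4 + 4 + 4 + 4 + 4 + 4 + 4 + 4 + 4 + 4 = 80 = |G|.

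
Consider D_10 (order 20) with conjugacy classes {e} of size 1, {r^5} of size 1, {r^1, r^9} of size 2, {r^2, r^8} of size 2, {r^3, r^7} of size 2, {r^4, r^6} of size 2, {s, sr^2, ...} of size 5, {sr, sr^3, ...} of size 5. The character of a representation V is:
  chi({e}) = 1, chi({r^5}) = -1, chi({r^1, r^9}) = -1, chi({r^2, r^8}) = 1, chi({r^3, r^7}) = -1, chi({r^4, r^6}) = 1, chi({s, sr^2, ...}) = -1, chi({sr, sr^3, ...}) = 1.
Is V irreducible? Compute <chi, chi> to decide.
Irreducible: <chi, chi> = 1.

Explanation: <chi, chi> = (1/|G|) sum_C |C| * |chi(C)|^2 = (1/20)[1*|1|^2 + 1*|-1|^2 + 2*|-1|^2 + 2*|1|^2 + 2*|-1|^2 + 2*|1|^2 + 5*|-1|^2 + 5*|1|^2]
  = (1/20)[(1) + (1) + (2) + (2) + (2) + (2) + (5) + (5)] = 20/20 = 1.
A character is irreducible iff <chi, chi> = 1, so this representation is irreducible.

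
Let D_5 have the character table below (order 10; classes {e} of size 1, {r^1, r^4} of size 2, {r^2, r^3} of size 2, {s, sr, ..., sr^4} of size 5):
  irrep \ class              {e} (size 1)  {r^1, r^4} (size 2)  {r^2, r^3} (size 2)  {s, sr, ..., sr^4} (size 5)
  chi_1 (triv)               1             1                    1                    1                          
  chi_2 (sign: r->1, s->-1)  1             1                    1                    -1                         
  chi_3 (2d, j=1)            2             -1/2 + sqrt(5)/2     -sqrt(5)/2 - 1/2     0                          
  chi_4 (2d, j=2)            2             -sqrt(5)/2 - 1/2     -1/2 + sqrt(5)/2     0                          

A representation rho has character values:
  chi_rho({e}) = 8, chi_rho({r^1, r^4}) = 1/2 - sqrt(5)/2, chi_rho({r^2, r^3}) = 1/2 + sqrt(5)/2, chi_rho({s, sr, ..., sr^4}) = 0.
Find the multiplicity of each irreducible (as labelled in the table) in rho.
Multiplicities: chi_1: 1, chi_2: 1, chi_3: 1, chi_4: 2.

Use <chi_rho, chi> = (1/|G|) sum_C |C| * chi_rho(C) * conj(chi(C)) with |G| = 10 for each irreducible chi in the table:
  <chi_rho, chi_1> = (1/10)[1*(8)*conj(1) + 2*(1/2 - sqrt(5)/2)*conj(1) + 2*(1/2 + sqrt(5)/2)*conj(1) + 5*(0)*conj(1)]
      = (1/10)[(8) + (1 - sqrt(5)) + (1 + sqrt(5)) + (0)] = 10/10 = 1
  <chi_rho, chi_2> = (1/10)[1*(8)*conj(1) + 2*(1/2 - sqrt(5)/2)*conj(1) + 2*(1/2 + sqrt(5)/2)*conj(1) + 5*(0)*conj(-1)]
      = (1/10)[(8) + (1 - sqrt(5)) + (1 + sqrt(5)) + (0)] = 10/10 = 1
  <chi_rho, chi_3> = (1/10)[1*(8)*conj(2) + 2*(1/2 - sqrt(5)/2)*conj(-1/2 + sqrt(5)/2) + 2*(1/2 + sqrt(5)/2)*conj(-sqrt(5)/2 - 1/2) + 5*(0)*conj(0)]
      = (1/10)[(16) + (-3 + sqrt(5)) + (-3 - sqrt(5)) + (0)] = 10/10 = 1
  <chi_rho, chi_4> = (1/10)[1*(8)*conj(2) + 2*(1/2 - sqrt(5)/2)*conj(-sqrt(5)/2 - 1/2) + 2*(1/2 + sqrt(5)/2)*conj(-1/2 + sqrt(5)/2) + 5*(0)*conj(0)]
      = (1/10)[(16) + (2) + (2) + (0)] = 20/10 = 2
Dimension check: dim(rho) = sum (mult * dim) = 1*1 + 1*1 + 1*2 + 2*2 = 8 = chi_rho(e) = 8.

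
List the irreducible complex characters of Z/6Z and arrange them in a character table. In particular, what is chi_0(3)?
Character table of Z/6Z (irreps indexed chi_0,...,chi_5 with chi_k(m) = zeta_6^(k*m), zeta_6 = exp(2*pi*i/6)):
  irrep \ class  {0} (size 1)  {1} (size 1)    {2} (size 1)    {3} (size 1)  {4} (size 1)    {5} (size 1)  
  chi_0          1             1               1               1             1               1             
  chi_1          1             exp(I*pi/3)     exp(2*I*pi/3)   -1            exp(-2*I*pi/3)  exp(-I*pi/3)  
  chi_2          1             exp(2*I*pi/3)   exp(-2*I*pi/3)  1             exp(2*I*pi/3)   exp(-2*I*pi/3)
  chi_3          1             -1              1               -1            1               -1            
  chi_4          1             exp(-2*I*pi/3)  exp(2*I*pi/3)   1             exp(-2*I*pi/3)  exp(2*I*pi/3) 
  chi_5          1             exp(-I*pi/3)    exp(-2*I*pi/3)  -1            exp(2*I*pi/3)   exp(I*pi/3)   

Spot check: chi_0(3) = zeta_6^(0*3) = zeta_6^0 = 1.

Details: Z/6Z is abelian, so all 6 irreducible complex representations are 1-dimensional. They are given by chi_k(m) = zeta_6^(k*m) for k = 0,...,5. Row orthogonality: sum_m chi_k(m) conj(chi_l(m)) = 6 * [k = l].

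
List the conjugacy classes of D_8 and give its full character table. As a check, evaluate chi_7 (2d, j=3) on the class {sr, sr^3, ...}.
Conjugacy classes: {e} of size 1, {r^4} of size 1, {r^1, r^7} of size 2, {r^2, r^6} of size 2, {r^3, r^5} of size 2, {s, sr^2, ...} of size 4, {sr, sr^3, ...} of size 4.
Character table:
  irrep \ class              {e} (size 1)  {r^4} (size 1)  {r^1, r^7} (size 2)  {r^2, r^6} (size 2)  {r^3, r^5} (size 2)  {s, sr^2, ...} (size 4)  {sr, sr^3, ...} (size 4)
  chi_1 (triv)               1             1               1                    1                    1                    1                        1                       
  chi_2 (sign: r->1, s->-1)  1             1               1                    1                    1                    -1                       -1                      
  chi_3 (r->-1, s->1)        1             1               -1                   1                    -1                   1                        -1                      
  chi_4 (r->-1, s->-1)       1             1               -1                   1                    -1                   -1                       1                       
  chi_5 (2d, j=1)            2             -2              sqrt(2)              0                    -sqrt(2)             0                        0                       
  chi_6 (2d, j=2)            2             2               0                    -2                   0                    0                        0                       
  chi_7 (2d, j=3)            2             -2              -sqrt(2)             0                    sqrt(2)              0                        0                       

Spot check: chi_7 (2d, j=3) on {sr, sr^3, ...} = 0.

Explanation: D_8 has order 2*8 = 16 with 7 conjugacy classes, hence 7 irreducibles. Sum of squared dims 1 + 1 + 1 + 1 + 4 + 4 + 4 = 16 = |G|. Linear characters come from the abelianisation; the 2-dimensional irreps have character r^k -> 2*cos(2*pi*j*k/8), reflections -> 0.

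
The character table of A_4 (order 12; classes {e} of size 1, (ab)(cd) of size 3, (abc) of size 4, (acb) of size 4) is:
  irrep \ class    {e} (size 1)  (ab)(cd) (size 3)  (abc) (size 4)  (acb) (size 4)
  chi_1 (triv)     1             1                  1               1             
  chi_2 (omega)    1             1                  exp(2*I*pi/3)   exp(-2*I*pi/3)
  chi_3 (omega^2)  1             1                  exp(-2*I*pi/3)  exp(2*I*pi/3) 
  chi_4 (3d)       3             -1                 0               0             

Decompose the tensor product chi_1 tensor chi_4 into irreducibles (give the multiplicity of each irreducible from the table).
chi_1 tensor chi_4 = chi_4 (all other irreducibles have multiplicity 0).

Solution. The character of a tensor product is the pointwise product (chi_1 * chi_4)(C) = chi_1(C) * chi_4(C):
  {e}: (1)*(3), (ab)(cd): (1)*(-1), (abc): (1)*(0), (acb): (1)*(0)
so (chi_1 * chi_4) takes values
  {e} -> 3, (ab)(cd) -> -1, (abc) -> 0, (acb) -> 0.
Now take the inner product of this character with each irreducible chi from the table, <chi_1*chi_4, chi> = (1/12) sum_C |C| (chi_1*chi_4)(C) conj(chi(C)):
  <chi_1*chi_4, chi_1> = (1/12)[1*(3)*conj(1) + 3*(-1)*conj(1) + 4*(0)*conj(1) + 4*(0)*conj(1)]
      = (1/12)[(3) + (-3) + (0) + (0)] = 0/12 = 0
  <chi_1*chi_4, chi_2> = (1/12)[1*(3)*conj(1) + 3*(-1)*conj(1) + 4*(0)*conj(exp(2*I*pi/3)) + 4*(0)*conj(exp(-2*I*pi/3))]
      = (1/12)[(3) + (-3) + (0) + (0)] = 0/12 = 0
  <chi_1*chi_4, chi_3> = (1/12)[1*(3)*conj(1) + 3*(-1)*conj(1) + 4*(0)*conj(exp(-2*I*pi/3)) + 4*(0)*conj(exp(2*I*pi/3))]
      = (1/12)[(3) + (-3) + (0) + (0)] = 0/12 = 0
  <chi_1*chi_4, chi_4> = (1/12)[1*(3)*conj(3) + 3*(-1)*conj(-1) + 4*(0)*conj(0) + 4*(0)*conj(0)]
      = (1/12)[(9) + (3) + (0) + (0)] = 12/12 = 1
(Exp terms are combined using exp(i*s)*conj(exp(i*t)) = exp(i*(s-t)), and sums of them are collapsed using the identity that for every m > 1 the m distinct m-th roots of unity sum to 0, e.g. 1 + exp(2*I*pi/3) + exp(-2*I*pi/3) = 0.)
Hence the multiplicities are chi_4: 1. Dimension check: dim(chi_1)*dim(chi_4) = 1*3 = 3 and sum (mult * dim) = 1*3 = 3.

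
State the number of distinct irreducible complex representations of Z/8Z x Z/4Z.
32

Details: The number of irreducible complex representations of a finite group equals its number of conjugacy classes. Z/8Z x Z/4Z is abelian of order 32, so every element is its own conjugacy class: 32 classes, so Z/8Z x Z/4Z (order 32) has exactly 32 irreducible complex representations.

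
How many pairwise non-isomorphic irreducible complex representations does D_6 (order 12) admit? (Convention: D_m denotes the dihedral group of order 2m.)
6

Explanation: The number of irreducible complex representations of a finite group equals its number of conjugacy classes. D_6 has 6 conjugacy classes (n/2 + 3 for n even), so D_6 (order 12) has exactly 6 irreducible complex representations.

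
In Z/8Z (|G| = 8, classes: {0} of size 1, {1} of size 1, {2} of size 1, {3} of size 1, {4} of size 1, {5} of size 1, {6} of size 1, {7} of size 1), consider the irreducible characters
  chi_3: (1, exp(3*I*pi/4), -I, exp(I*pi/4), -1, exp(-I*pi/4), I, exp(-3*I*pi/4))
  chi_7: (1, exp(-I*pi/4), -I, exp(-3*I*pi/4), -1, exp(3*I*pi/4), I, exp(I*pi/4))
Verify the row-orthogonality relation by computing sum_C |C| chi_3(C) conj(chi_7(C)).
Sum = 0; so <chi_3, chi_7> = 0 (distinct irreducibles are orthogonal).

Compute term by term over conjugacy classes (|C| * chi_3(C) * conj(chi_7(C))):
  1*(1)*conj(1) + 1*(exp(3*I*pi/4))*conj(exp(-I*pi/4)) + 1*(-I)*conj(-I) + 1*(exp(I*pi/4))*conj(exp(-3*I*pi/4)) + 1*(-1)*conj(-1) + 1*(exp(-I*pi/4))*conj(exp(3*I*pi/4)) + 1*(I)*conj(I) + 1*(exp(-3*I*pi/4))*conj(exp(I*pi/4))
  = (1) + (-1) + (1) + (-1) + (1) + (-1) + (1) + (-1)
  = 0.
(Exp terms are combined using exp(i*s)*conj(exp(i*t)) = exp(i*(s-t)), and sums of them are collapsed using the identity that for every m > 1 the m distinct m-th roots of unity sum to 0, e.g. 1 + exp(2*I*pi/3) + exp(-2*I*pi/3) = 0.)
Dividing by |G| = 8 gives 0/8 = 0, matching the row-orthogonality relation <chi_3, chi_7> = [chi_3 = chi_7].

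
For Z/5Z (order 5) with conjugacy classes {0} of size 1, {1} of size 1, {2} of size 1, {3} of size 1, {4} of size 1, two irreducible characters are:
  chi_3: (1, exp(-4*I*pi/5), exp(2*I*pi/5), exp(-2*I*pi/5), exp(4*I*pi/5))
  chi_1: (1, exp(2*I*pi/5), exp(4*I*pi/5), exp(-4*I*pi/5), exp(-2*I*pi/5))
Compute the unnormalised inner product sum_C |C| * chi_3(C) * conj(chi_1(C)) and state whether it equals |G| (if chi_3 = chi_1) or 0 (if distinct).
Sum = 0; so <chi_3, chi_1> = 0 (distinct irreducibles are orthogonal).

Justification: Compute term by term over conjugacy classes (|C| * chi_3(C) * conj(chi_1(C))):
  1*(1)*conj(1) + 1*(exp(-4*I*pi/5))*conj(exp(2*I*pi/5)) + 1*(exp(2*I*pi/5))*conj(exp(4*I*pi/5)) + 1*(exp(-2*I*pi/5))*conj(exp(-4*I*pi/5)) + 1*(exp(4*I*pi/5))*conj(exp(-2*I*pi/5))
  = (1) + (exp(4*I*pi/5)) + (exp(-2*I*pi/5)) + (exp(2*I*pi/5)) + (exp(-4*I*pi/5))
  = 0.
(Exp terms are combined using exp(i*s)*conj(exp(i*t)) = exp(i*(s-t)), and sums of them are collapsed using the identity that for every m > 1 the m distinct m-th roots of unity sum to 0, e.g. 1 + exp(2*I*pi/3) + exp(-2*I*pi/3) = 0.)
Dividing by |G| = 5 gives 0/5 = 0, matching the row-orthogonality relation <chi_3, chi_1> = [chi_3 = chi_1].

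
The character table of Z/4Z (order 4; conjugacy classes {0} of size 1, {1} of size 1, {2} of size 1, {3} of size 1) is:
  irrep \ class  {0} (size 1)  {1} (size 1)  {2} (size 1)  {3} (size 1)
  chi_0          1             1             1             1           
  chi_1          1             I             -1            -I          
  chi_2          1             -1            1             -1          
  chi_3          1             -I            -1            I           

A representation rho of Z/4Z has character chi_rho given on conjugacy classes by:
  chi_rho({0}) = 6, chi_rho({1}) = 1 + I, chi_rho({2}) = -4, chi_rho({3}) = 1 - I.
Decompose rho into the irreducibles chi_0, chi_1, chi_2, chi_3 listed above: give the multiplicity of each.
Multiplicities: chi_0: 1, chi_1: 3, chi_2: 0, chi_3: 2.

Proof sketch: Use <chi_rho, chi> = (1/|G|) sum_C |C| * chi_rho(C) * conj(chi(C)) with |G| = 4 for each irreducible chi in the table:
  <chi_rho, chi_0> = (1/4)[1*(6)*conj(1) + 1*(1 + I)*conj(1) + 1*(-4)*conj(1) + 1*(1 - I)*conj(1)]
      = (1/4)[(6) + (1 + I) + (-4) + (1 - I)] = 4/4 = 1
  <chi_rho, chi_1> = (1/4)[1*(6)*conj(1) + 1*(1 + I)*conj(I) + 1*(-4)*conj(-1) + 1*(1 - I)*conj(-I)]
      = (1/4)[(6) + (1 - I) + (4) + (1 + I)] = 12/4 = 3
  <chi_rho, chi_2> = (1/4)[1*(6)*conj(1) + 1*(1 + I)*conj(-1) + 1*(-4)*conj(1) + 1*(1 - I)*conj(-1)]
      = (1/4)[(6) + (-1 - I) + (-4) + (-1 + I)] = 0/4 = 0
  <chi_rho, chi_3> = (1/4)[1*(6)*conj(1) + 1*(1 + I)*conj(-I) + 1*(-4)*conj(-1) + 1*(1 - I)*conj(I)]
      = (1/4)[(6) + (-1 + I) + (4) + (-1 - I)] = 8/4 = 2
(Exp terms are combined using exp(i*s)*conj(exp(i*t)) = exp(i*(s-t)), and sums of them are collapsed using the identity that for every m > 1 the m distinct m-th roots of unity sum to 0, e.g. 1 + exp(2*I*pi/3) + exp(-2*I*pi/3) = 0.)
Dimension check: dim(rho) = sum (mult * dim) = 1*1 + 3*1 + 0*1 + 2*1 = 6 = chi_rho(e) = 6.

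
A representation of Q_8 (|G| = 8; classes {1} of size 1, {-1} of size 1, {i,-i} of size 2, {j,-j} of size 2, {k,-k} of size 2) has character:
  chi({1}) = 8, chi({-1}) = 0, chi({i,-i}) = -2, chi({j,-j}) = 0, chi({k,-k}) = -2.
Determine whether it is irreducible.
Not irreducible (reducible): <chi, chi> = 10 > 1.

Why: <chi, chi> = (1/|G|) sum_C |C| * |chi(C)|^2 = (1/8)[1*|8|^2 + 1*|0|^2 + 2*|-2|^2 + 2*|0|^2 + 2*|-2|^2]
  = (1/8)[(64) + (0) + (8) + (0) + (8)] = 80/8 = 10.
A character is irreducible iff <chi, chi> = 1, so this representation is reducible.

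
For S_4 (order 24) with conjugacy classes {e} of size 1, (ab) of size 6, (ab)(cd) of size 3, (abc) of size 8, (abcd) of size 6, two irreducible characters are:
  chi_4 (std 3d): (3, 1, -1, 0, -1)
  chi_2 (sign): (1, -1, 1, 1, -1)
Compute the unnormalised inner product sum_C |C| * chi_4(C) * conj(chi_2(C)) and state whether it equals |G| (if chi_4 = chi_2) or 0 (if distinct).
Sum = 0; so <chi_4, chi_2> = 0 (distinct irreducibles are orthogonal).

Solution. Compute term by term over conjugacy classes (|C| * chi_4(C) * conj(chi_2(C))):
  1*(3)*conj(1) + 6*(1)*conj(-1) + 3*(-1)*conj(1) + 8*(0)*conj(1) + 6*(-1)*conj(-1)
  = (3) + (-6) + (-3) + (0) + (6)
  = 0.
Dividing by |G| = 24 gives 0/24 = 0, matching the row-orthogonality relation <chi_4, chi_2> = [chi_4 = chi_2].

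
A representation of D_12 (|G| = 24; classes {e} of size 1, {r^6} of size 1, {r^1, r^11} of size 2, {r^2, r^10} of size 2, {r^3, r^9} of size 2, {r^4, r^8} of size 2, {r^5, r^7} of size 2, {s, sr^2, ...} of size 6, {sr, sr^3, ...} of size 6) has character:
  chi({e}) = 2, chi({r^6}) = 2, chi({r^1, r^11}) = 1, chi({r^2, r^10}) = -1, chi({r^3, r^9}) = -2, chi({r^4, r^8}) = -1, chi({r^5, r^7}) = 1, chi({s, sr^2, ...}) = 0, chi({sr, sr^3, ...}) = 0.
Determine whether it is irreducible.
Irreducible: <chi, chi> = 1.

Reasoning: <chi, chi> = (1/|G|) sum_C |C| * |chi(C)|^2 = (1/24)[1*|2|^2 + 1*|2|^2 + 2*|1|^2 + 2*|-1|^2 + 2*|-2|^2 + 2*|-1|^2 + 2*|1|^2 + 6*|0|^2 + 6*|0|^2]
  = (1/24)[(4) + (4) + (2) + (2) + (8) + (2) + (2) + (0) + (0)] = 24/24 = 1.
A character is irreducible iff <chi, chi> = 1, so this representation is irreducible.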